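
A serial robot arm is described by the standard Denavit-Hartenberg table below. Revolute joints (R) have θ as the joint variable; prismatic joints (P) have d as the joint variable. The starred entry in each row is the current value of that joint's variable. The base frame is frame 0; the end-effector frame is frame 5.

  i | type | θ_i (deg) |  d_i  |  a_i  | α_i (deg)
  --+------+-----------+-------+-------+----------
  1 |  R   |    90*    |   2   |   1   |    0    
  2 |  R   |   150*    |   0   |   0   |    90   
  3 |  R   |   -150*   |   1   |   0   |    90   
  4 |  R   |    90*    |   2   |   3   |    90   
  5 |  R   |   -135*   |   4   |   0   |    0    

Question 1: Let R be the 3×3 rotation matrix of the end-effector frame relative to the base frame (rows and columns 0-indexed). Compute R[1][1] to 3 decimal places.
End-effector y-axis (col 1 of R) = (-0.7891,0.0474,-0.6124)
R[1][1] = 0.0474

0.047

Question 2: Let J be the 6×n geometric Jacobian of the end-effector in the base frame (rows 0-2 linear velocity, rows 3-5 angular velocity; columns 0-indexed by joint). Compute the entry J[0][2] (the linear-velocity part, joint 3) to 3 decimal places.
-0.134

axis z_2 = (-0.8660,0.5000,0.0000); lever o_n−o_2 = (-1.2321,5.8660,-0.2679)
cross product → J_v[:, 2] = (-0.1340,-0.2321,-4.4641)
J_ω[:, 2] = z_2
entry J[0][2] = -0.1340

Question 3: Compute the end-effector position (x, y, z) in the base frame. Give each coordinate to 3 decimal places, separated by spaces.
after link 1: o_1 = (0.0000, 1.0000, 2.0000)
after link 2: o_2 = (0.0000, 1.0000, 2.0000)
after link 3: o_3 = (-0.8660, 1.5000, 2.0000)
after link 4: o_4 = (-2.9641, 3.8660, 3.7321)
after link 5: o_5 = (-1.2321, 6.8660, 1.7321)

-1.232 6.866 1.732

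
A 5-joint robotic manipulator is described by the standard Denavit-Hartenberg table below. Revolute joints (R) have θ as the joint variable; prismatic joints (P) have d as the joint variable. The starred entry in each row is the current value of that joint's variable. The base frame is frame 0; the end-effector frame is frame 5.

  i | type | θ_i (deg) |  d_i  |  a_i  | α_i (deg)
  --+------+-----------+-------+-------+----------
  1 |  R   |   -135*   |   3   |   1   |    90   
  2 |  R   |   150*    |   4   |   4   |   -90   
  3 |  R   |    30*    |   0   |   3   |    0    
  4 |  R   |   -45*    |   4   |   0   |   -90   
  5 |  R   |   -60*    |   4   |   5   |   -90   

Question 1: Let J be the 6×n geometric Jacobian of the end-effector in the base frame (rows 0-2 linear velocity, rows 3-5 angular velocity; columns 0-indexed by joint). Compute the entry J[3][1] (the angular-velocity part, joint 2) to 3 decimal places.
axis z_1 = (-0.7071,0.7071,0.0000); lever o_n−o_1 = (9.6051,8.5916,-2.1900)
cross product → J_v[:, 1] = (-1.5486,-1.5486,-12.8670)
J_ω[:, 1] = z_1
entry J[3][1] = -0.7071

-0.707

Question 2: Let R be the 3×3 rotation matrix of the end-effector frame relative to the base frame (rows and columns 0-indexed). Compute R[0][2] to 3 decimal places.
End-effector z-axis (col 2 of R) = (0.1770,0.4940,0.8513)
R[0][2] = 0.1770

0.177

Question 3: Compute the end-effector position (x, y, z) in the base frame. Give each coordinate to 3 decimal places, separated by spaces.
after link 1: o_1 = (-0.7071, -0.7071, 3.0000)
after link 2: o_2 = (-1.0860, 4.5708, 5.0000)
after link 3: o_3 = (1.5656, 5.1011, 6.2990)
after link 4: o_4 = (2.9798, 6.5154, 2.8349)
after link 5: o_5 = (8.8980, 7.8845, 0.8100)

8.898 7.885 0.810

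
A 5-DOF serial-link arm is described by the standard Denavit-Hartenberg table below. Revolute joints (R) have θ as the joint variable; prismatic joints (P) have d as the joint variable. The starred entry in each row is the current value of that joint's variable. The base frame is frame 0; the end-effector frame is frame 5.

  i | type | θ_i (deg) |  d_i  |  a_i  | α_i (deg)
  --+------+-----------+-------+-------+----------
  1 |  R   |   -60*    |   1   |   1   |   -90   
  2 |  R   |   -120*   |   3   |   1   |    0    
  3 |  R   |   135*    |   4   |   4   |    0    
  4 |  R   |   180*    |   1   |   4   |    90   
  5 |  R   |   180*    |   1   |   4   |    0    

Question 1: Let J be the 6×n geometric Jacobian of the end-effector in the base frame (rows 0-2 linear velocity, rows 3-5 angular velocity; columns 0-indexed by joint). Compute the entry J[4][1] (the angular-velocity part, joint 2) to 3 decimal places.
axis z_1 = (0.8660,0.5000,0.0000); lever o_n−o_1 = (8.4806,1.3111,-1.1352)
cross product → J_v[:, 1] = (-0.5676,0.9831,-3.1049)
J_ω[:, 1] = z_1
entry J[4][1] = 0.5000

0.500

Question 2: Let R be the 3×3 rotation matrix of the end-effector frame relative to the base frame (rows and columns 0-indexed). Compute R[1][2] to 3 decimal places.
End-effector z-axis (col 2 of R) = (-0.1294,0.2241,-0.9659)
R[1][2] = 0.2241

0.224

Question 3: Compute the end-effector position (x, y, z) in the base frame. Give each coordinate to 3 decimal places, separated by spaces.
after link 1: o_1 = (0.5000, -0.8660, 1.0000)
after link 2: o_2 = (2.8481, 1.0670, 1.8660)
after link 3: o_3 = (8.2440, -0.2791, 0.8307)
after link 4: o_4 = (7.1782, 3.5670, 1.8660)
after link 5: o_5 = (8.9806, 0.4451, -0.1352)

8.981 0.445 -0.135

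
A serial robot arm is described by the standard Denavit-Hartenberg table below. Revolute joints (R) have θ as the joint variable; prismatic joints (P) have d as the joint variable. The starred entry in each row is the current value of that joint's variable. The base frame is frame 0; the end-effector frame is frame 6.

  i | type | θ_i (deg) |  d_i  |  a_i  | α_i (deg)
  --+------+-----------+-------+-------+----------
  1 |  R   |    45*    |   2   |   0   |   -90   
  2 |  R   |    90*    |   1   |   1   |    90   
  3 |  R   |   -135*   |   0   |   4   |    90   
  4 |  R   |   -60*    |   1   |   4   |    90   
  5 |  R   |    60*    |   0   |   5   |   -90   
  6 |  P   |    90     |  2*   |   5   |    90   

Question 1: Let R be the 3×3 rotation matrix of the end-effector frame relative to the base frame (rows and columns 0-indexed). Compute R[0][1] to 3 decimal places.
End-effector y-axis (col 1 of R) = (0.0638,0.9968,0.0474)
R[0][1] = 0.0638

0.064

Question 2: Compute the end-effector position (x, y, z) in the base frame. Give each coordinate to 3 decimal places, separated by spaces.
after link 1: o_1 = (0.0000, 0.0000, 2.0000)
after link 2: o_2 = (-0.7071, 0.7071, 1.0000)
after link 3: o_3 = (1.2929, -1.2929, 3.8284)
after link 4: o_4 = (-0.6566, -4.2424, 5.9497)
after link 5: o_5 = (-3.7276, -4.2333, 9.8955)
after link 6: o_6 = (0.3329, -2.6369, 13.0521)

0.333 -2.637 13.052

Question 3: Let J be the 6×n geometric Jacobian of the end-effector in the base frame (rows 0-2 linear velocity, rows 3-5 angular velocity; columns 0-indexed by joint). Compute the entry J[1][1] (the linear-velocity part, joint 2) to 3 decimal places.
7.815

axis z_1 = (-0.7071,0.7071,0.0000); lever o_n−o_1 = (0.3329,-2.6369,11.0521)
cross product → J_v[:, 1] = (7.8150,7.8150,1.6292)
J_ω[:, 1] = z_1
entry J[1][1] = 7.8150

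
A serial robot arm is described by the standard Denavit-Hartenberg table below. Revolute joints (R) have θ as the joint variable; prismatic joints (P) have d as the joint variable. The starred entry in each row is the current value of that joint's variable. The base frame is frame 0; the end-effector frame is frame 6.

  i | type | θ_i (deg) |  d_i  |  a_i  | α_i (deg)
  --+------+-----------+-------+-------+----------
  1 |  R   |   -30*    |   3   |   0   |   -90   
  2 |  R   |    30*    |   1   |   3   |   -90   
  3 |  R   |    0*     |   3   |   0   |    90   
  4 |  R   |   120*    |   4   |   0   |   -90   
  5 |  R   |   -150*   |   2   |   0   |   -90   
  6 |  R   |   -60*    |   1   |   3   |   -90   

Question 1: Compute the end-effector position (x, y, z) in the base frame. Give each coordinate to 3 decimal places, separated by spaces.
2.867 5.984 3.283

after link 1: o_1 = (0.0000, 0.0000, 3.0000)
after link 2: o_2 = (2.7500, -0.4330, 1.5000)
after link 3: o_3 = (1.4510, 0.3170, -1.0981)
after link 4: o_4 = (3.4510, 3.7811, -1.0981)
after link 5: o_5 = (2.5849, 4.2811, 0.6340)
after link 6: o_6 = (2.8672, 5.9841, 3.2835)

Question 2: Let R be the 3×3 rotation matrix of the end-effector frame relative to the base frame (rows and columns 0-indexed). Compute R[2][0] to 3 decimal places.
0.967

End-effector x-axis (col 0 of R) = (0.0748,0.2455,0.9665)
R[2][0] = 0.9665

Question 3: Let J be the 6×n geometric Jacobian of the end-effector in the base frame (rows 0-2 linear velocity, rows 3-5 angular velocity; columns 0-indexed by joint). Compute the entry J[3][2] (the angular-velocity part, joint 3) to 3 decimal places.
-0.433

axis z_2 = (-0.4330,0.2500,-0.8660); lever o_n−o_2 = (0.1172,6.4171,1.7835)
cross product → J_v[:, 2] = (6.0033,0.6708,-2.8080)
J_ω[:, 2] = z_2
entry J[3][2] = -0.4330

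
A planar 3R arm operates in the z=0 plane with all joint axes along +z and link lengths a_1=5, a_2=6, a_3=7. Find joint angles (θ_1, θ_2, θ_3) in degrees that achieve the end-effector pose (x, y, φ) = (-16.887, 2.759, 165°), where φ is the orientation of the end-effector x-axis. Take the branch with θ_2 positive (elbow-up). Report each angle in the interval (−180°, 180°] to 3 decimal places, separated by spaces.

149.997 45.004 -30.001

wrist centre = target − a_3·(cos φ, sin φ) = (-10.1255, 0.9473)
cos θ_2 = (103.4235−5²−6²)/(2·5·6) = 0.7071; θ_2 = 45.0040° (elbow-up)
β = atan2(0.9473,-10.1255) = 174.6554°; ψ = atan2(4.2429,9.2423) = 24.6587°
θ_1 = β − ψ = 149.9967°
θ_3 = φ − θ_1 − θ_2 = -30.0007° (wrapped to (-180°,180°])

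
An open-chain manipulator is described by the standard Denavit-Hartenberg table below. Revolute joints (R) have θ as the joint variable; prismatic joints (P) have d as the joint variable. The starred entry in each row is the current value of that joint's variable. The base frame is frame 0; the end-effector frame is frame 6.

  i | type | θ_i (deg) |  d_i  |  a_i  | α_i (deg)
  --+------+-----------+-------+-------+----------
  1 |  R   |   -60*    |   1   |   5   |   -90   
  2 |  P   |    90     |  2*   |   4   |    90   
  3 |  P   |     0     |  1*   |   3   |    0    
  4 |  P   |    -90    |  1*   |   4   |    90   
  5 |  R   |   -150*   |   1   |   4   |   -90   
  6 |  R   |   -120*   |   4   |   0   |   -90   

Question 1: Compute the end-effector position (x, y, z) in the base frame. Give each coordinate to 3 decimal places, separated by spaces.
after link 1: o_1 = (2.5000, -4.3301, 1.0000)
after link 2: o_2 = (4.2321, -3.3301, -3.0000)
after link 3: o_3 = (4.7321, -4.1962, -6.0000)
after link 4: o_4 = (1.7679, -7.0622, -6.0000)
after link 5: o_5 = (3.7679, -3.5981, -5.0000)
after link 6: o_6 = (0.3038, -1.5981, -5.0000)

0.304 -1.598 -5.000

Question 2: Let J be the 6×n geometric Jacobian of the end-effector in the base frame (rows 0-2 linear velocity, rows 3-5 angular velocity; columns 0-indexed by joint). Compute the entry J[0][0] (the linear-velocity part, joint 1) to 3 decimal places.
axis z_0 = ẑ; lever o_n−o_0 = (0.3038,-1.5981,-5.0000)
cross product → J_v[:, 0] = (1.5981,0.3038,-0.0000)
J_ω[:, 0] = z_0
entry J[0][0] = 1.5981

1.598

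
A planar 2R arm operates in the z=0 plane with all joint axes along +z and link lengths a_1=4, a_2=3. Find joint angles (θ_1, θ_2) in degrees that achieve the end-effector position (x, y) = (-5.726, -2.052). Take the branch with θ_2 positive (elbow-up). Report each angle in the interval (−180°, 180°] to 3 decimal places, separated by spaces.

cos θ_2 = (36.9978−4²−3²)/(2·4·3) = 0.4999; θ_2 = 60.0061° (elbow-up)
β = atan2(-2.0520,-5.7260) = -160.2841°; ψ = atan2(2.5982,5.4997) = 25.2875°
θ_1 = β − ψ = -185.5716°

174.428 60.006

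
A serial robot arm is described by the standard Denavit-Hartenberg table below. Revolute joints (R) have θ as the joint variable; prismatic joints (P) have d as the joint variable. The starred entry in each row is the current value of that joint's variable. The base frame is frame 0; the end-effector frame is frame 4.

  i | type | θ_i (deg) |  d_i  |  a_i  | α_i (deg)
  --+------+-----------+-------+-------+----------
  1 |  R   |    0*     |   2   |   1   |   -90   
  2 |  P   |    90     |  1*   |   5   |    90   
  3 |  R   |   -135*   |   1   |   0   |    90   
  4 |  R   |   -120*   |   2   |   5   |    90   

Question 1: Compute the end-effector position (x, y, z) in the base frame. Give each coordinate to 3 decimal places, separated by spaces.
after link 1: o_1 = (1.0000, 0.0000, 2.0000)
after link 2: o_2 = (1.0000, 1.0000, -3.0000)
after link 3: o_3 = (2.0000, 1.0000, -3.0000)
after link 4: o_4 = (-2.3301, 4.1820, -3.3536)

-2.330 4.182 -3.354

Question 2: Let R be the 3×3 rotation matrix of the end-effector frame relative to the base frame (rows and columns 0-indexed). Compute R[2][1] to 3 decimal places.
0.707

End-effector y-axis (col 1 of R) = (-0.0000,0.7071,0.7071)
R[2][1] = 0.7071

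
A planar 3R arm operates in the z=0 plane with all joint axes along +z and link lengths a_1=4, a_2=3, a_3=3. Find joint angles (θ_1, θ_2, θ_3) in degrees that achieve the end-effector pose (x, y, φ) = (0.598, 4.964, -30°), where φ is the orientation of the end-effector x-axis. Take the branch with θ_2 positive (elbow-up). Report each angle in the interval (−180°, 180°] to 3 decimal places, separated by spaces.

94.383 30.005 -154.388

wrist centre = target − a_3·(cos φ, sin φ) = (-2.0001, 6.4640)
cos θ_2 = (45.7836−4²−3²)/(2·4·3) = 0.8660; θ_2 = 30.0048° (elbow-up)
β = atan2(6.4640,-2.0001) = 107.1930°; ψ = atan2(1.5002,6.5980) = 12.8099°
θ_1 = β − ψ = 94.3831°
θ_3 = φ − θ_1 − θ_2 = -154.3879° (wrapped to (-180°,180°])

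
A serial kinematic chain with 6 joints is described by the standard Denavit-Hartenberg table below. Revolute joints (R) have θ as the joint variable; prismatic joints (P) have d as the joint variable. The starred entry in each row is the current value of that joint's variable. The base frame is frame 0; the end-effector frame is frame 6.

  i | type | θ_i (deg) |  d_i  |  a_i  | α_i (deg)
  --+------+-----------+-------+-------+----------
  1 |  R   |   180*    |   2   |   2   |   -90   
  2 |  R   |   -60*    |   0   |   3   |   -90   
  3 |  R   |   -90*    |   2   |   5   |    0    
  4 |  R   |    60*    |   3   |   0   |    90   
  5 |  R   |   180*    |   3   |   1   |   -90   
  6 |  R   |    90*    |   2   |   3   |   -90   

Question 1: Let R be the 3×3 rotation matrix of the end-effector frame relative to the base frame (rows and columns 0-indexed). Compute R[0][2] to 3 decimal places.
-0.433

End-effector z-axis (col 2 of R) = (-0.4330,-0.5000,0.7500)
R[0][2] = -0.4330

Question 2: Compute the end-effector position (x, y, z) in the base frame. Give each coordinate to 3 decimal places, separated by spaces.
-5.665 -4.500 2.348

after link 1: o_1 = (-2.0000, 0.0000, 2.0000)
after link 2: o_2 = (-3.5000, 0.0000, 4.5981)
after link 3: o_3 = (-5.2321, -5.0000, 3.5981)
after link 4: o_4 = (-7.8301, -5.0000, 2.0981)
after link 5: o_5 = (-6.6471, -7.0981, 0.0490)
after link 6: o_6 = (-5.6651, -4.5000, 2.3481)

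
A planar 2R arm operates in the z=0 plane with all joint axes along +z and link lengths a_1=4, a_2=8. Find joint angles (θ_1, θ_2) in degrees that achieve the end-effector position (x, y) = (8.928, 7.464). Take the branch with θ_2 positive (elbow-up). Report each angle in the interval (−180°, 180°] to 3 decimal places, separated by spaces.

cos θ_2 = (135.4205−4²−8²)/(2·4·8) = 0.8659; θ_2 = 30.0092° (elbow-up)
β = atan2(7.4640,8.9280) = 39.8963°; ψ = atan2(4.0011,10.9276) = 20.1101°
θ_1 = β − ψ = 19.7862°

19.786 30.009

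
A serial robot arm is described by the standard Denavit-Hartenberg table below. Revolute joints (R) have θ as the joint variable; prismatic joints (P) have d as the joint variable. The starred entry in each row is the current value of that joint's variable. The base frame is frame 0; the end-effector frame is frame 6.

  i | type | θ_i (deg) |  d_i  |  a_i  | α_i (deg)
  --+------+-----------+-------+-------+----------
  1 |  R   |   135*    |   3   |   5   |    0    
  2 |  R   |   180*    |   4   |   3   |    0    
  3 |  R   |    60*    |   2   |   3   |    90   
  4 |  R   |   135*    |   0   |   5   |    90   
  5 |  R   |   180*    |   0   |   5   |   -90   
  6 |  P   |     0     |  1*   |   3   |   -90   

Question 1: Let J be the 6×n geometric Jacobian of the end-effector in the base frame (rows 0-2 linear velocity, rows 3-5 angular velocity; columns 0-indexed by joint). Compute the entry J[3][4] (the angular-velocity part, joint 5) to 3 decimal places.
axis z_4 = (0.6830,0.1830,0.7071); lever o_n−o_4 = (5.2053,2.4300,-5.6569)
cross product → J_v[:, 4] = (-2.7536,7.5444,0.7071)
J_ω[:, 4] = z_4
entry J[3][4] = 0.6830

0.683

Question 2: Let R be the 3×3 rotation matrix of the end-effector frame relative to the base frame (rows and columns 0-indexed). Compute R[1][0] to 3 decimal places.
0.183

End-effector x-axis (col 0 of R) = (0.6830,0.1830,-0.7071)
R[1][0] = 0.1830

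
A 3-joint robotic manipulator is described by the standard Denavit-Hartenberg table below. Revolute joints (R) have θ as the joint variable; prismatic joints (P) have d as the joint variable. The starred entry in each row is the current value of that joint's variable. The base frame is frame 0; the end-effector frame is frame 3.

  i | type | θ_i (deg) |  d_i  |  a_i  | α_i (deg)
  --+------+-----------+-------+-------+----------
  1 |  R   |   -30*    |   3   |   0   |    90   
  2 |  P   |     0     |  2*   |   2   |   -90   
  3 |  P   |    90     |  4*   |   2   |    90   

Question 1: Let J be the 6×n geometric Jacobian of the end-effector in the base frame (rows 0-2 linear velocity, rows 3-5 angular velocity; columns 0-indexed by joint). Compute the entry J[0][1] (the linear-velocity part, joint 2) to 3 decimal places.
prismatic axis z_1 = (-0.5000,-0.8660,0.0000)
J_v[:, 1] = z_1; J_ω[:, 1] = (0,0,0)
entry J[0][1] = -0.5000

-0.500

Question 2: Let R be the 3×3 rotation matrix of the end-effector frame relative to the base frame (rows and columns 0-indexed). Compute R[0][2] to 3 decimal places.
0.866

End-effector z-axis (col 2 of R) = (0.8660,-0.5000,0.0000)
R[0][2] = 0.8660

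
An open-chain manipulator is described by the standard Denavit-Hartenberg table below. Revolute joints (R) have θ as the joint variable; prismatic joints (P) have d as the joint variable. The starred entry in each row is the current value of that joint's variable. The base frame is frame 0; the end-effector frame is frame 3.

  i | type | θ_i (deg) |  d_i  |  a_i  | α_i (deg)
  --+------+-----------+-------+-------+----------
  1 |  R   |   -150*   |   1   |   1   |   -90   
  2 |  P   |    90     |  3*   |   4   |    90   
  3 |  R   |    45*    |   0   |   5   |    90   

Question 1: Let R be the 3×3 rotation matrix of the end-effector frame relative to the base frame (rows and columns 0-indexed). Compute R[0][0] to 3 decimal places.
End-effector x-axis (col 0 of R) = (0.3536,-0.6124,-0.7071)
R[0][0] = 0.3536

0.354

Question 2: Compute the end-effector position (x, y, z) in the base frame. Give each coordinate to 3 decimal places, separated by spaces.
after link 1: o_1 = (-0.8660, -0.5000, 1.0000)
after link 2: o_2 = (0.6340, -3.0981, -3.0000)
after link 3: o_3 = (2.4017, -6.1599, -6.5355)

2.402 -6.160 -6.536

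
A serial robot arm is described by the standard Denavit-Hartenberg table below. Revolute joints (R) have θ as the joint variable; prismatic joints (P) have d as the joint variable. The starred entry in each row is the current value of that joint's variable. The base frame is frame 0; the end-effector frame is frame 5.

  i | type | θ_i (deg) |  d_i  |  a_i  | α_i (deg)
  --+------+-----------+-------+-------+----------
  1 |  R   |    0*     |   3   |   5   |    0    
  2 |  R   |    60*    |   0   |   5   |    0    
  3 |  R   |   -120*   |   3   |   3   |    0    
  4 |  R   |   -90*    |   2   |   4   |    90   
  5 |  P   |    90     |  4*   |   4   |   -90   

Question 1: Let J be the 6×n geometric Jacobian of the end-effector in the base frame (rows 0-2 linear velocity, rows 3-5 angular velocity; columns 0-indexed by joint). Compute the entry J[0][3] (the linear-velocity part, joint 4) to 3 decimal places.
axis z_3 = (0.0000,0.0000,1.0000); lever o_n−o_3 = (-5.4641,1.4641,6.0000)
cross product → J_v[:, 3] = (-1.4641,-5.4641,0.0000)
J_ω[:, 3] = z_3
entry J[0][3] = -1.4641

-1.464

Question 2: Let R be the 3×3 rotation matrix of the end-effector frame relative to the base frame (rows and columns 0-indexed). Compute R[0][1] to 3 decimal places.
0.500

End-effector y-axis (col 1 of R) = (0.5000,-0.8660,-0.0000)
R[0][1] = 0.5000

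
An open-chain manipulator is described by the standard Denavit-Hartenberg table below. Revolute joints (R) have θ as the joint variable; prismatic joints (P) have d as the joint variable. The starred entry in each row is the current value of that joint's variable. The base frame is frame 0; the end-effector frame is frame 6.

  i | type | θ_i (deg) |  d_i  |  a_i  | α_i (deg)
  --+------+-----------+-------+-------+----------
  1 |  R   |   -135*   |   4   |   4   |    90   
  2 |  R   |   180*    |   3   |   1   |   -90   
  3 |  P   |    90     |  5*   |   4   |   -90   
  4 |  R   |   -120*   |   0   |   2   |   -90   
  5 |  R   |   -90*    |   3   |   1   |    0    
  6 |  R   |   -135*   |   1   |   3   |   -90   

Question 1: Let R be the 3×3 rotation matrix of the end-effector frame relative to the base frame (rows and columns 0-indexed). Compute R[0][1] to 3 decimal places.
-0.612

End-effector y-axis (col 1 of R) = (-0.6124,0.6124,0.5000)
R[0][1] = -0.6124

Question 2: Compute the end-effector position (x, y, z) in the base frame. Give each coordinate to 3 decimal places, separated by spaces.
after link 1: o_1 = (-2.8284, -2.8284, 4.0000)
after link 2: o_2 = (-4.2426, -0.0000, 4.0000)
after link 3: o_3 = (-1.4142, -2.8284, -1.0000)
after link 4: o_4 = (-2.1213, -2.1213, -2.7321)
after link 5: o_5 = (-0.9913, -4.6655, -4.2321)
after link 6: o_6 = (1.8711, -4.5279, -2.8949)

1.871 -4.528 -2.895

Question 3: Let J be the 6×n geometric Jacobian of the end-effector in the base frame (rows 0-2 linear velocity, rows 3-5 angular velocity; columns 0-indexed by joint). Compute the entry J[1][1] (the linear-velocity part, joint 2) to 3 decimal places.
axis z_1 = (-0.7071,0.7071,0.0000); lever o_n−o_1 = (4.6995,-1.6995,-6.8949)
cross product → J_v[:, 1] = (-4.8755,-4.8755,-2.1213)
J_ω[:, 1] = z_1
entry J[1][1] = -4.8755

-4.875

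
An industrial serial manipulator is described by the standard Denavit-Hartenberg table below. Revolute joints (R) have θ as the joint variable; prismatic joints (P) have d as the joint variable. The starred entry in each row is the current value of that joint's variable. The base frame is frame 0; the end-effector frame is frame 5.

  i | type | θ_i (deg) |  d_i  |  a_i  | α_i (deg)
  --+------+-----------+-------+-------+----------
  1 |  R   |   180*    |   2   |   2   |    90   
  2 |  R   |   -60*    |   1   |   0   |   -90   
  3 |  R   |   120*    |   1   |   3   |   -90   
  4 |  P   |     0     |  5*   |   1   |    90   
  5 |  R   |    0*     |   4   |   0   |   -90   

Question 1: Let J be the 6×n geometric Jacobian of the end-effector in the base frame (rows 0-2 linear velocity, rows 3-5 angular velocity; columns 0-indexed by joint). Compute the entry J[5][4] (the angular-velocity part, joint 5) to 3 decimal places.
axis z_4 = (-0.8660,0.0000,0.5000); lever o_n−o_4 = (-3.4641,0.0000,2.0000)
cross product → J_v[:, 4] = (-0.0000,-0.0000,-0.0000)
J_ω[:, 4] = z_4
entry J[5][4] = 0.5000

0.500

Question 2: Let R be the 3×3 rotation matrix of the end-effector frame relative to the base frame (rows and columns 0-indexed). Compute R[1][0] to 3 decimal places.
-0.866

End-effector x-axis (col 0 of R) = (0.2500,-0.8660,0.4330)
R[1][0] = -0.8660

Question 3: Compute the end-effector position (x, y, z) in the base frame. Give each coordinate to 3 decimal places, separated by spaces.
-3.165 0.036 9.982

after link 1: o_1 = (-2.0000, 0.0000, 2.0000)
after link 2: o_2 = (-2.0000, 1.0000, 2.0000)
after link 3: o_3 = (-2.1160, -1.5981, 3.7990)
after link 4: o_4 = (0.2990, 0.0359, 7.9821)
after link 5: o_5 = (-3.1651, 0.0359, 9.9821)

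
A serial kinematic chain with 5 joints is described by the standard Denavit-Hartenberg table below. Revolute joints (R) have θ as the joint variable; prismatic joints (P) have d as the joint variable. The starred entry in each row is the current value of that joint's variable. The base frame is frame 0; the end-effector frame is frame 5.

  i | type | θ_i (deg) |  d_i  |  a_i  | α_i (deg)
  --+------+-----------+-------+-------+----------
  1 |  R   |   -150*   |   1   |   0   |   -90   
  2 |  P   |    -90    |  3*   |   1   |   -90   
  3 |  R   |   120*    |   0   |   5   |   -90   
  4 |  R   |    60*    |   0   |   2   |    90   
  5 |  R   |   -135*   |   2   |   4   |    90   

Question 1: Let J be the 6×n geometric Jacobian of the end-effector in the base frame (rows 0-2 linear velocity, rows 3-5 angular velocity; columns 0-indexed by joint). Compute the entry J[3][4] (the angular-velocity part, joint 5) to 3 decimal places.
axis z_4 = (-0.8080,0.3995,-0.4330); lever o_n−o_4 = (-3.8321,-0.2616,2.2906)
cross product → J_v[:, 4] = (0.8018,3.5101,1.7424)
J_ω[:, 4] = z_4
entry J[3][4] = -0.8080

-0.808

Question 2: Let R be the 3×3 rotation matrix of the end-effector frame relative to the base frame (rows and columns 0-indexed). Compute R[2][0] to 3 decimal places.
End-effector x-axis (col 0 of R) = (-0.5540,-0.2652,0.7891)
R[2][0] = 0.7891

0.789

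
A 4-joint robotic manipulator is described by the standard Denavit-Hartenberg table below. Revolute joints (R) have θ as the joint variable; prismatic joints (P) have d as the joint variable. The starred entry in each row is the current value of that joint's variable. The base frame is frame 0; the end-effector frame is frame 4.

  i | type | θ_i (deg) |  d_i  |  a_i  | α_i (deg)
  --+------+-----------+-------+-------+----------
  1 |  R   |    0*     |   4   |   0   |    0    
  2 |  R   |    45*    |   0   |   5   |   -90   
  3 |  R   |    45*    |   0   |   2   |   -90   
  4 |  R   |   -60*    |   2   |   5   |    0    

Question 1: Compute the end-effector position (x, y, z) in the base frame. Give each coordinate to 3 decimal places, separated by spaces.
1.724 7.847 -0.596

after link 1: o_1 = (0.0000, 0.0000, 4.0000)
after link 2: o_2 = (3.5355, 3.5355, 4.0000)
after link 3: o_3 = (4.5355, 4.5355, 2.5858)
after link 4: o_4 = (1.7237, 7.8474, -0.5962)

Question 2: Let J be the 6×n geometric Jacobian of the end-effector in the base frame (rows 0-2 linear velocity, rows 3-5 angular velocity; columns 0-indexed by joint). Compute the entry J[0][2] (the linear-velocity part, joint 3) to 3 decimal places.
axis z_2 = (-0.7071,0.7071,0.0000); lever o_n−o_2 = (-1.8119,4.3119,-4.5962)
cross product → J_v[:, 2] = (-3.2500,-3.2500,-1.7678)
J_ω[:, 2] = z_2
entry J[0][2] = -3.2500

-3.250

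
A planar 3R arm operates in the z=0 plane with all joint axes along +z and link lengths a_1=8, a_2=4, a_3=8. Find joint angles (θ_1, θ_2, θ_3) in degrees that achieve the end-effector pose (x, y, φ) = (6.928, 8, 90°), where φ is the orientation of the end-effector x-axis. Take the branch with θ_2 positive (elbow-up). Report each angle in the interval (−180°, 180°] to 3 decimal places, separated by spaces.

wrist centre = target − a_3·(cos φ, sin φ) = (6.9280, 0.0000)
cos θ_2 = (47.9972−8²−4²)/(2·8·4) = -0.5000; θ_2 = 120.0029° (elbow-up)
β = atan2(0.0000,6.9280) = 0.0000°; ψ = atan2(3.4640,5.9998) = 30.0000°
θ_1 = β − ψ = -30.0000°
θ_3 = φ − θ_1 − θ_2 = -0.0029° (wrapped to (-180°,180°])

-30.000 120.003 -0.003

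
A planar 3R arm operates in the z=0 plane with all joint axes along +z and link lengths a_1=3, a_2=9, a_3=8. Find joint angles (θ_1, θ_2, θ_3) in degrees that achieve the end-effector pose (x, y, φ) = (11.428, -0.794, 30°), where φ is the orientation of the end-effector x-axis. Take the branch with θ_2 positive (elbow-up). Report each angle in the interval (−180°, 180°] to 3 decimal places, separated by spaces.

wrist centre = target − a_3·(cos φ, sin φ) = (4.4998, -4.7940)
cos θ_2 = (43.2306−3²−9²)/(2·3·9) = -0.8661; θ_2 = 150.0085° (elbow-up)
β = atan2(-4.7940,4.4998) = -46.8131°; ψ = atan2(4.4988,-4.7949) = 136.8246°
θ_1 = β − ψ = -183.6377°
θ_3 = φ − θ_1 − θ_2 = 63.6292° (wrapped to (-180°,180°])

176.362 150.009 63.629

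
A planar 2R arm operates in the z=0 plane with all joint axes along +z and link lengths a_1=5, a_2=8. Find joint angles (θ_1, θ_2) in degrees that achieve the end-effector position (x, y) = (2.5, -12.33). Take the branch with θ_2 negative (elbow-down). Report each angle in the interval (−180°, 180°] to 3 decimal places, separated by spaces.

cos θ_2 = (158.2789−5²−8²)/(2·5·8) = 0.8660; θ_2 = -30.0045° (elbow-down)
β = atan2(-12.3300,2.5000) = -78.5382°; ψ = atan2(-4.0005,11.9279) = -18.5411°
θ_1 = β − ψ = -59.9971°

-59.997 -30.004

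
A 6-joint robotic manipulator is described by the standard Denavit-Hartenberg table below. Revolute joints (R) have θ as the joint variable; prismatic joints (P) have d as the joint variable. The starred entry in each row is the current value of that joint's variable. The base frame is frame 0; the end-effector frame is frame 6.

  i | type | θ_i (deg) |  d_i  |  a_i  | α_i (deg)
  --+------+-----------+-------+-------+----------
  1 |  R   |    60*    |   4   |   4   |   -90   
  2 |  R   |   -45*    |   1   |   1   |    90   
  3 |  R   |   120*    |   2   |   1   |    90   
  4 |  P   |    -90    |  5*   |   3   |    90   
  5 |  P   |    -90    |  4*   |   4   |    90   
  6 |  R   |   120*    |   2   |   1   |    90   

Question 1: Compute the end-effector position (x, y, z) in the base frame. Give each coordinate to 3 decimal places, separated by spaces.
after link 1: o_1 = (2.0000, 3.4641, 4.0000)
after link 2: o_2 = (1.4875, 4.5765, 4.7071)
after link 3: o_3 = (-0.1464, 3.4786, 5.7678)
after link 4: o_4 = (0.2802, 9.2173, 6.7083)
after link 5: o_5 = (4.4946, 5.5887, 5.6730)
after link 6: o_6 = (4.5267, 4.6443, 7.6996)

4.527 4.644 7.700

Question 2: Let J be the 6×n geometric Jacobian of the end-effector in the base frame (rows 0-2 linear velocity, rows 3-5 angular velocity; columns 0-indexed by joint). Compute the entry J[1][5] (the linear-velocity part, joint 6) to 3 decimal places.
axis z_5 = (-0.3536,-0.6124,0.7071); lever o_n−o_5 = (0.0321,-0.9444,2.0266)
cross product → J_v[:, 5] = (-0.5732,0.7392,0.3536)
J_ω[:, 5] = z_5
entry J[1][5] = 0.7392

0.739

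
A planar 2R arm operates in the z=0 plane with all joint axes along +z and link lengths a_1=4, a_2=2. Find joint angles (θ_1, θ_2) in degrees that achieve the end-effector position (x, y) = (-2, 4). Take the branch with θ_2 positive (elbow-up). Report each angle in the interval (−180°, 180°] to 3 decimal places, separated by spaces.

cos θ_2 = (20.0000−4²−2²)/(2·4·2) = 0.0000; θ_2 = 90.0000° (elbow-up)
β = atan2(4.0000,-2.0000) = 116.5651°; ψ = atan2(2.0000,4.0000) = 26.5651°
θ_1 = β − ψ = 90.0000°

90.000 90.000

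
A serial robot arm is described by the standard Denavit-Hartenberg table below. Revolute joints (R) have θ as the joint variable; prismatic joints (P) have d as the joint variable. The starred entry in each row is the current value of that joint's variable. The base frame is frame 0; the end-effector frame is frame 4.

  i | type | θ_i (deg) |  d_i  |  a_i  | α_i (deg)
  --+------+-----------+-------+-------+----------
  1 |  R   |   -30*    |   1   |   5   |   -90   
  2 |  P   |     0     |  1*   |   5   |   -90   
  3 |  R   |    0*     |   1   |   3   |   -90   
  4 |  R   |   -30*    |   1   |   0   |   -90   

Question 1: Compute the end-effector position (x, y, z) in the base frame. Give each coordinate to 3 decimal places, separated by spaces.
after link 1: o_1 = (4.3301, -2.5000, 1.0000)
after link 2: o_2 = (9.1603, -4.1340, 1.0000)
after link 3: o_3 = (11.7583, -5.6340, 0.0000)
after link 4: o_4 = (11.2583, -6.5000, -0.0000)

11.258 -6.500 -0.000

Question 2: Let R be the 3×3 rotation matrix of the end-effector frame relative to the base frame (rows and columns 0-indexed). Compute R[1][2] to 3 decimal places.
End-effector z-axis (col 2 of R) = (0.4330,-0.2500,0.8660)
R[1][2] = -0.2500

-0.250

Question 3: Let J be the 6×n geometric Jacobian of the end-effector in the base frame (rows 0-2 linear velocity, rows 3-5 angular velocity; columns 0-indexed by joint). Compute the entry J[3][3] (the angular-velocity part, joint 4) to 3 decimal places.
axis z_3 = (-0.5000,-0.8660,-0.0000); lever o_n−o_3 = (-0.5000,-0.8660,-0.0000)
cross product → J_v[:, 3] = (0.0000,0.0000,-0.0000)
J_ω[:, 3] = z_3
entry J[3][3] = -0.5000

-0.500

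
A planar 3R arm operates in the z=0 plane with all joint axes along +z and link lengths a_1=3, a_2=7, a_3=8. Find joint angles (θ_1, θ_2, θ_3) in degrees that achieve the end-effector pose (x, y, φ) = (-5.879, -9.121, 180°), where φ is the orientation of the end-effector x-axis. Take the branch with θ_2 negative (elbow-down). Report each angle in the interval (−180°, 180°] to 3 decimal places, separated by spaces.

wrist centre = target − a_3·(cos φ, sin φ) = (2.1210, -9.1210)
cos θ_2 = (87.6913−3²−7²)/(2·3·7) = 0.7069; θ_2 = -45.0139° (elbow-down)
β = atan2(-9.1210,2.1210) = -76.9091°; ψ = atan2(-4.9509,7.9485) = -31.9177°
θ_1 = β − ψ = -44.9913°
θ_3 = φ − θ_1 − θ_2 = -89.9948° (wrapped to (-180°,180°])

-44.991 -45.014 -89.995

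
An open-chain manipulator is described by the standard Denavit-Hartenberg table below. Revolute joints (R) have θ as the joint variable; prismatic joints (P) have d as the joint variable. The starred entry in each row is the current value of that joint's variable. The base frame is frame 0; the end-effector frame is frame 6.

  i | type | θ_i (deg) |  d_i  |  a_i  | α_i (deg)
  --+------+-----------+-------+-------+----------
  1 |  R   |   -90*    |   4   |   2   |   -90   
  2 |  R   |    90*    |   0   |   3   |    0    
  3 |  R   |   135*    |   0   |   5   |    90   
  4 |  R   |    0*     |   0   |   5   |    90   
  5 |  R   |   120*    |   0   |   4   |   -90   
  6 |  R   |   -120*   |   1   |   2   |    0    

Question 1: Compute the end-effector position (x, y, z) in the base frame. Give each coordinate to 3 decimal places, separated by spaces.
-1.732 4.882 4.914

after link 1: o_1 = (0.0000, -2.0000, 4.0000)
after link 2: o_2 = (0.0000, -2.0000, 1.0000)
after link 3: o_3 = (-0.0000, 1.5355, 4.5355)
after link 4: o_4 = (-0.0000, 5.0711, 8.0711)
after link 5: o_5 = (0.0000, 6.1063, 4.2074)
after link 6: o_6 = (-1.7321, 4.8816, 4.9145)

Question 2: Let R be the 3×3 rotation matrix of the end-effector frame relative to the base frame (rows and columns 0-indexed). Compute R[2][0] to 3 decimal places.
End-effector x-axis (col 0 of R) = (-0.8660,-0.1294,0.4830)
R[2][0] = 0.4830

0.483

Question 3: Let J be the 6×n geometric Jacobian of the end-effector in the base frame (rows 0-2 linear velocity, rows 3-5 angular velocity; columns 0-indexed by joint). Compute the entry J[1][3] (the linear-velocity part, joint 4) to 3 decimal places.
1.225

axis z_3 = (0.0000,0.7071,-0.7071); lever o_n−o_3 = (-1.7321,3.3461,0.3789)
cross product → J_v[:, 3] = (2.6340,1.2247,1.2247)
J_ω[:, 3] = z_3
entry J[1][3] = 1.2247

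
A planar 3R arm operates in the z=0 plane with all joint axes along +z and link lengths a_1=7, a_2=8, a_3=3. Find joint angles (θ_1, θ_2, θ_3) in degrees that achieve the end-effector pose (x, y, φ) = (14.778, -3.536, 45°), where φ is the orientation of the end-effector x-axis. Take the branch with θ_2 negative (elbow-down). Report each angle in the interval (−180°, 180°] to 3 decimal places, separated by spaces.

wrist centre = target − a_3·(cos φ, sin φ) = (12.6567, -5.6573)
cos θ_2 = (192.1968−7²−8²)/(2·7·8) = 0.7071; θ_2 = -44.9994° (elbow-down)
β = atan2(-5.6573,12.6567) = -24.0838°; ψ = atan2(-5.6568,12.6569) = -24.0814°
θ_1 = β − ψ = -0.0024°
θ_3 = φ − θ_1 − θ_2 = 90.0018° (wrapped to (-180°,180°])

-0.002 -44.999 90.002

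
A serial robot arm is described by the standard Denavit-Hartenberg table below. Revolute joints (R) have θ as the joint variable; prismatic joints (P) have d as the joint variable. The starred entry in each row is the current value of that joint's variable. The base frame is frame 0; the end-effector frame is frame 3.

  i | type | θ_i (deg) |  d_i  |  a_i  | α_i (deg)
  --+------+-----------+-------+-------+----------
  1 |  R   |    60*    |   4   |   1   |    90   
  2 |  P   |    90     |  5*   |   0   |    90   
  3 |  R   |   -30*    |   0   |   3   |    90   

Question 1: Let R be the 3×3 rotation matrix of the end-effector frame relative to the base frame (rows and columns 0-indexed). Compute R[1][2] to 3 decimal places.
End-effector z-axis (col 2 of R) = (-0.7500,0.4330,-0.5000)
R[1][2] = 0.4330

0.433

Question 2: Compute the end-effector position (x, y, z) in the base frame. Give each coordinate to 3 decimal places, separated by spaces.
3.531 -0.884 6.598

after link 1: o_1 = (0.5000, 0.8660, 4.0000)
after link 2: o_2 = (4.8301, -1.6340, 4.0000)
after link 3: o_3 = (3.5311, -0.8840, 6.5981)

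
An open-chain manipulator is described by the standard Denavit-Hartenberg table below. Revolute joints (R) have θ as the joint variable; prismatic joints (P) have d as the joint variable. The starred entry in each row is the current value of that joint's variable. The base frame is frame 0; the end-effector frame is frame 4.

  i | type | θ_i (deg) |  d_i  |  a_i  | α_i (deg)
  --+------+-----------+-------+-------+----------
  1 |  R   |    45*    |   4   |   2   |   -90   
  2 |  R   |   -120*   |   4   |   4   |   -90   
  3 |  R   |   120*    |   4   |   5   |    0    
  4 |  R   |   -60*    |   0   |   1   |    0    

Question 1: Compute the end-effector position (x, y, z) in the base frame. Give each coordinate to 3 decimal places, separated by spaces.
after link 1: o_1 = (1.4142, 1.4142, 4.0000)
after link 2: o_2 = (-2.8284, 2.8284, 7.4641)
after link 3: o_3 = (3.5668, 3.0999, 7.2990)
after link 4: o_4 = (4.0024, 2.3108, 7.7321)

4.002 2.311 7.732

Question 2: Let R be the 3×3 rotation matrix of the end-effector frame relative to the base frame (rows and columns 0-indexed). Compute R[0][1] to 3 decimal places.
0.660

End-effector y-axis (col 1 of R) = (0.6597,-0.0474,-0.7500)
R[0][1] = 0.6597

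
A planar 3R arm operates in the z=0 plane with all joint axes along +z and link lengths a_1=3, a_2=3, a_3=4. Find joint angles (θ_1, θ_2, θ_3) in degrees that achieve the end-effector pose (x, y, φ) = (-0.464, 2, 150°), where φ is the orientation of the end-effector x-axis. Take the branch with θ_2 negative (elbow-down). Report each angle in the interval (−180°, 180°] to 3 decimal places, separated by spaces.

wrist centre = target − a_3·(cos φ, sin φ) = (3.0001, 0.0000)
cos θ_2 = (9.0006−3²−3²)/(2·3·3) = -0.5000; θ_2 = -119.9978° (elbow-down)
β = atan2(0.0000,3.0001) = 0.0000°; ψ = atan2(-2.5981,1.5001) = -59.9989°
θ_1 = β − ψ = 59.9989°
θ_3 = φ − θ_1 − θ_2 = -150.0011° (wrapped to (-180°,180°])

59.999 -119.998 -150.001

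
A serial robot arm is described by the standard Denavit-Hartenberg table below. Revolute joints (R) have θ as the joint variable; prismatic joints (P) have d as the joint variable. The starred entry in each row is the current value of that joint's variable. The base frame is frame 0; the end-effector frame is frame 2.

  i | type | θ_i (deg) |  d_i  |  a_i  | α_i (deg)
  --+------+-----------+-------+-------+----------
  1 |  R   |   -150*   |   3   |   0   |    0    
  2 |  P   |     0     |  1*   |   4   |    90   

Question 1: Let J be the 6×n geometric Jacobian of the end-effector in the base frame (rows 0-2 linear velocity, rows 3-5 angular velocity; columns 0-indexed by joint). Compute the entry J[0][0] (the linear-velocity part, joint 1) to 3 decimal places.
axis z_0 = ẑ; lever o_n−o_0 = (-3.4641,-2.0000,4.0000)
cross product → J_v[:, 0] = (2.0000,-3.4641,0.0000)
J_ω[:, 0] = z_0
entry J[0][0] = 2.0000

2.000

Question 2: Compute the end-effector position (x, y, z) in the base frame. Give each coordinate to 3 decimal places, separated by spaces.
-3.464 -2.000 4.000

after link 1: o_1 = (0.0000, 0.0000, 3.0000)
after link 2: o_2 = (-3.4641, -2.0000, 4.0000)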